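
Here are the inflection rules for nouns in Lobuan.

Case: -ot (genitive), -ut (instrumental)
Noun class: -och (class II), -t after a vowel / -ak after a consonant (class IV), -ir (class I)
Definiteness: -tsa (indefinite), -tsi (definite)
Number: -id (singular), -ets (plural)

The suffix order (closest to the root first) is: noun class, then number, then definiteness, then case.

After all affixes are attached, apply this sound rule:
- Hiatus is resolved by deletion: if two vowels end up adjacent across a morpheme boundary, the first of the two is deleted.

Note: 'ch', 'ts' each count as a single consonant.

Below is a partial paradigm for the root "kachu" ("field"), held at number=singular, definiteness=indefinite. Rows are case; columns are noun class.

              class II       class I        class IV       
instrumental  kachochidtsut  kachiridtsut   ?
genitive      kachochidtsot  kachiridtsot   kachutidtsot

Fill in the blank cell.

Attach noun class class IV -t (after vowel 'u') → kachut.
Attach number singular -id → kachutid.
Attach definiteness indefinite -tsa → kachutidtsa.
Attach case instrumental -ut → kachutidtsaut.
Apply vowel deletion: kachutidtsaut → kachutidtsut.

kachutidtsut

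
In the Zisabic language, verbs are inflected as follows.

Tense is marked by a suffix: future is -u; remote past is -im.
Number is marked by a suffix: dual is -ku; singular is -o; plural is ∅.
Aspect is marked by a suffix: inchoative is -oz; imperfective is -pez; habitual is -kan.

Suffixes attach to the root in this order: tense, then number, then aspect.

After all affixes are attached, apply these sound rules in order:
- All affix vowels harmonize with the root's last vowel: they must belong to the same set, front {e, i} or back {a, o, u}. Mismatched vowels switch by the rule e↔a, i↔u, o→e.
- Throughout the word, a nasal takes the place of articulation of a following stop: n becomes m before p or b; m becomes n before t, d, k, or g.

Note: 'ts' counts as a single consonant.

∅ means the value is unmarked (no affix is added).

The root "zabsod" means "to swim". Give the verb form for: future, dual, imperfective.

Attach tense future -u → zabsodu.
Attach number dual -ku → zabsoduku.
Attach aspect imperfective -pez → zabsodukupez.
Apply vowel harmony: zabsodukupez → zabsodukupaz.
Nasal assimilation: no change.

zabsodukupaz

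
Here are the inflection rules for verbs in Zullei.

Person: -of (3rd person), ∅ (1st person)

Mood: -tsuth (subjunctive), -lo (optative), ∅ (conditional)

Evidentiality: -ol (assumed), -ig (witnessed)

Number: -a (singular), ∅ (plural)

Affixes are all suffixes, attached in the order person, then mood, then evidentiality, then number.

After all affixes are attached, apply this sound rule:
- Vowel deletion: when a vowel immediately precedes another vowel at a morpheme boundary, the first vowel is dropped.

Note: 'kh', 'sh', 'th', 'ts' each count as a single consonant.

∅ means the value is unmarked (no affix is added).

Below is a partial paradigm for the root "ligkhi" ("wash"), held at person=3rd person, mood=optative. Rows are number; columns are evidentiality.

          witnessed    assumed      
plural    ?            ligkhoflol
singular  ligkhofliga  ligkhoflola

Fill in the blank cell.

Attach person 3rd person -of → ligkhiof.
Attach mood optative -lo → ligkhioflo.
Attach evidentiality witnessed -ig → ligkhiofloig.
number = plural: zero marking, form stays ligkhiofloig.
Apply vowel deletion: ligkhiofloig → ligkhoflig.

ligkhoflig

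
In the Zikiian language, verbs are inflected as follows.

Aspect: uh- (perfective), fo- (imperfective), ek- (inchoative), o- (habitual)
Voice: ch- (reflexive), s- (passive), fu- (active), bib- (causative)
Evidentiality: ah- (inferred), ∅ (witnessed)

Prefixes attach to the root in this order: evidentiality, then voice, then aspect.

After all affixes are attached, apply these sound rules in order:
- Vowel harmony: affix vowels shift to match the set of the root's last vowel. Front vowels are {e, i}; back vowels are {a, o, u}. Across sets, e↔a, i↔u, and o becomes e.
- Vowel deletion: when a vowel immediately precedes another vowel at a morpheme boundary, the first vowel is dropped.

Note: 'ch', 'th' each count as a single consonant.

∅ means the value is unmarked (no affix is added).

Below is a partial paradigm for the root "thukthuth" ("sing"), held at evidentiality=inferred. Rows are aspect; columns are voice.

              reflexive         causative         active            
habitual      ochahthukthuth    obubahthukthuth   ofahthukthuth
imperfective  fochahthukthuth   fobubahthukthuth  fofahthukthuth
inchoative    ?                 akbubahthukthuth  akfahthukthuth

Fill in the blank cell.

Attach evidentiality inferred ah- → ahthukthuth.
Attach voice reflexive ch- → chahthukthuth.
Attach aspect inchoative ek- → ekchahthukthuth.
Apply vowel harmony: ekchahthukthuth → akchahthukthuth.
Vowel deletion: no change.

akchahthukthuth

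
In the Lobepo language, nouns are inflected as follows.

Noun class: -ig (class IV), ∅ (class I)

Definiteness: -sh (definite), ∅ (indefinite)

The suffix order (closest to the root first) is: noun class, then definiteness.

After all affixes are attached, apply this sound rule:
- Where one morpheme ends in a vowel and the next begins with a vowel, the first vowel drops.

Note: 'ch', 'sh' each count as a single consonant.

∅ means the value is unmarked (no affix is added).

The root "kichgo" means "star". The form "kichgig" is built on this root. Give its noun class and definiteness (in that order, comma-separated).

Segment: kichgo-ig.
noun class: -ig → class IV.
definiteness: ∅ → indefinite.

class IV, indefinite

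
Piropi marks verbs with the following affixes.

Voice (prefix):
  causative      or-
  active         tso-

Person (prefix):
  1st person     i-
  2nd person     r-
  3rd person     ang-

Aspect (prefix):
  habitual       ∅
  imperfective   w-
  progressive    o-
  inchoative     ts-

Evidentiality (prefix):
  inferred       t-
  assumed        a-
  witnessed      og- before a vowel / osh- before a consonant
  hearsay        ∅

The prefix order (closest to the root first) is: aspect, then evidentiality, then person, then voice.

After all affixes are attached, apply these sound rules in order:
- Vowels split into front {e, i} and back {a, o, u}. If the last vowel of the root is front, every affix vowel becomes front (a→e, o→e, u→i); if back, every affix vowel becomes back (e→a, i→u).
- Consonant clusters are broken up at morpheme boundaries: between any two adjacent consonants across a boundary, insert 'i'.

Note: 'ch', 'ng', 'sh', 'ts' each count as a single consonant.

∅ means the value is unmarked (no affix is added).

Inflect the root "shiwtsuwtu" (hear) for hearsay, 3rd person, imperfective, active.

Attach aspect imperfective w- → wshiwtsuwtu.
evidentiality = hearsay: zero marking, form stays wshiwtsuwtu.
Attach person 3rd person ang- → angwshiwtsuwtu.
Attach voice active tso- → tsoangwshiwtsuwtu.
Vowel harmony: no change.
Apply epenthesis: tsoangwshiwtsuwtu → tsoangiwishiwtsuwtu.

tsoangiwishiwtsuwtu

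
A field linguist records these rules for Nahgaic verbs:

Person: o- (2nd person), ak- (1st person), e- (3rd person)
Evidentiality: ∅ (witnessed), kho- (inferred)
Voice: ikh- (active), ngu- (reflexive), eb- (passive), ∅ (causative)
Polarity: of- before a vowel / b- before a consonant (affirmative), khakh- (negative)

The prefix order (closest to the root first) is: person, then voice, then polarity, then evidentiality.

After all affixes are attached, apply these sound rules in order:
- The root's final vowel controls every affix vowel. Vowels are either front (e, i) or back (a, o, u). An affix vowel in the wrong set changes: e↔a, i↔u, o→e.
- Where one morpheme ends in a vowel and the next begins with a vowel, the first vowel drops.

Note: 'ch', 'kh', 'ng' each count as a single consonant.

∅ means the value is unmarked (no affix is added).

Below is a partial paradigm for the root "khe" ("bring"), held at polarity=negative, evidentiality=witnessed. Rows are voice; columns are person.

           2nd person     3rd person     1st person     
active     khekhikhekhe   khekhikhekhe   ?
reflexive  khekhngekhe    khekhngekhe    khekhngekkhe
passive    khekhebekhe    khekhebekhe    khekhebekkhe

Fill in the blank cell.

Attach person 1st person ak- → akkhe.
Attach voice active ikh- → ikhakkhe.
Attach polarity negative khakh- → khakhikhakkhe.
evidentiality = witnessed: zero marking, form stays khakhikhakkhe.
Apply vowel harmony: khakhikhakkhe → khekhikhekkhe.
Vowel deletion: no change.

khekhikhekkhe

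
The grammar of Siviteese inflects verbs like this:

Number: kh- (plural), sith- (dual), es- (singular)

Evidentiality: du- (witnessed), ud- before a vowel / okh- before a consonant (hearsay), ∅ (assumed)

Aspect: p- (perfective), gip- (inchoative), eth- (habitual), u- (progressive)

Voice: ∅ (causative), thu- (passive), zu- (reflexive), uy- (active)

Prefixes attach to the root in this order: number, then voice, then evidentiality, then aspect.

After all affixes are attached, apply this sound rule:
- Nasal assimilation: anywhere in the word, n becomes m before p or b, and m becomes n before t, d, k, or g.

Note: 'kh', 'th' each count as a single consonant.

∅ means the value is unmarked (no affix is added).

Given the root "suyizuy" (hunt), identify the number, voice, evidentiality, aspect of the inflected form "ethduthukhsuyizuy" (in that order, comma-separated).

plural, passive, witnessed, habitual

Segment: eth-du-thu-kh-suyizuy.
number: kh- → plural.
voice: thu- → passive.
evidentiality: du- → witnessed.
aspect: eth- → habitual.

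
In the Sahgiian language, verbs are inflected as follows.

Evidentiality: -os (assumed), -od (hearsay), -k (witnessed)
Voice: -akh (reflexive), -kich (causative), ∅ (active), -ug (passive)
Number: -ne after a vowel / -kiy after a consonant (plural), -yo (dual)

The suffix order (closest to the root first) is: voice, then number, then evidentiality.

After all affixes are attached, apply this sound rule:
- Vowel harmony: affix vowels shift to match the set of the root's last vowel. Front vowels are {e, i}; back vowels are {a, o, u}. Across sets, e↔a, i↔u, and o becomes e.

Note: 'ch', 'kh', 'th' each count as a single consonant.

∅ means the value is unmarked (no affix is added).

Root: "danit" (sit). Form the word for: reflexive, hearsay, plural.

Attach voice reflexive -akh → danitakh.
Attach number plural -kiy (after consonant 'kh') → danitakhkiy.
Attach evidentiality hearsay -od → danitakhkiyod.
Apply vowel harmony: danitakhkiyod → danitekhkiyed.

danitekhkiyed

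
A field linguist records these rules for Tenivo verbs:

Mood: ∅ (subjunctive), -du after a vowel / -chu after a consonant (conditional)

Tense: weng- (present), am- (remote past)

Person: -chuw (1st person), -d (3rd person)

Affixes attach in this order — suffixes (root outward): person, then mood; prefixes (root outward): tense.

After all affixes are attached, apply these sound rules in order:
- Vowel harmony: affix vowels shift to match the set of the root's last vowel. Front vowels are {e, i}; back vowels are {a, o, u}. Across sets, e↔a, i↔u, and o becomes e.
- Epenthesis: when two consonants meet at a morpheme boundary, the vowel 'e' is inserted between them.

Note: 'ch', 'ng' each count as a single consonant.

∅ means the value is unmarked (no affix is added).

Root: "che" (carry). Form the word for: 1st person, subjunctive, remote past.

emechechiw

Attach tense remote past am- → amche.
Attach person 1st person -chuw → amchechuw.
mood = subjunctive: zero marking, form stays amchechuw.
Apply vowel harmony: amchechuw → emchechiw.
Apply epenthesis: emchechiw → emechechiw.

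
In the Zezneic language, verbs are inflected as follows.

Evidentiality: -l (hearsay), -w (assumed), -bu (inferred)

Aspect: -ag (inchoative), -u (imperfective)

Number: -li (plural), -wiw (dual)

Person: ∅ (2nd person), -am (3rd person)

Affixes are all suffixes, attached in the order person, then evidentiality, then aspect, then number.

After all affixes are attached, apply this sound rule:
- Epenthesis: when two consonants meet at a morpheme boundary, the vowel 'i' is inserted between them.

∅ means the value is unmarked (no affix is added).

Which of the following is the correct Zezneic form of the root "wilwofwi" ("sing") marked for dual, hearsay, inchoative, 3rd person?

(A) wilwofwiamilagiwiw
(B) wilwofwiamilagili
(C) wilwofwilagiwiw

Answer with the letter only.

A

Attach person 3rd person -am → wilwofwiam.
Attach evidentiality hearsay -l → wilwofwiaml.
Attach aspect inchoative -ag → wilwofwiamlag.
Attach number dual -wiw → wilwofwiamlagwiw.
Apply epenthesis: wilwofwiamlagwiw → wilwofwiamilagiwiw.
So the correct form is wilwofwiamilagiwiw, option (A).
(C) wilwofwilagiwiw is wrong: it uses 2nd person instead of 3rd person for person.
(B) wilwofwiamilagili is wrong: it uses plural instead of dual for number.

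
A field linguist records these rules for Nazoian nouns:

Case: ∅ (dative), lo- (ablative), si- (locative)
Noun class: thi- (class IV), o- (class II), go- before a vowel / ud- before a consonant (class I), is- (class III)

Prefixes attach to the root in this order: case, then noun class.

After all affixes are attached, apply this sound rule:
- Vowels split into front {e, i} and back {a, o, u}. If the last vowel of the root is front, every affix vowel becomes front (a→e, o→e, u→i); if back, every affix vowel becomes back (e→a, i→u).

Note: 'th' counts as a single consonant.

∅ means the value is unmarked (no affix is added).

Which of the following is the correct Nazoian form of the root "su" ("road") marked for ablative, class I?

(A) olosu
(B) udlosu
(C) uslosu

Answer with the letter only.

Attach case ablative lo- → losu.
Attach noun class class I ud- (before consonant 'l') → udlosu.
Vowel harmony: no change.
So the correct form is udlosu, option (B).
(A) olosu is wrong: it uses class II instead of class I for noun class.
(C) uslosu is wrong: it uses class III instead of class I for noun class.

B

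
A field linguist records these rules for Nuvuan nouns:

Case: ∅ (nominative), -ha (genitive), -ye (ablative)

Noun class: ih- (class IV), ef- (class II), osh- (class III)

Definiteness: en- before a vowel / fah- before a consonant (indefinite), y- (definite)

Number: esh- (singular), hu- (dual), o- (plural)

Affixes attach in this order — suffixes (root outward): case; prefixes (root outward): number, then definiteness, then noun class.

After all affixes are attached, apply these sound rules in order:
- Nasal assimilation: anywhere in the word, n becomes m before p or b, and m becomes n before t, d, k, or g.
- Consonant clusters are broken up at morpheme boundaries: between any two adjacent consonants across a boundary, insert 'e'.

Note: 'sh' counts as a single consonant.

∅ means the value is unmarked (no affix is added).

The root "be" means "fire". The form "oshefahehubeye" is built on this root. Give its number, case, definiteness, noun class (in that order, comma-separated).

Segment: osh-fah-hu-be-ye.
number: hu- → dual.
case: -ye → ablative.
definiteness: en/fah- → indefinite.
noun class: osh- → class III.

dual, ablative, indefinite, class III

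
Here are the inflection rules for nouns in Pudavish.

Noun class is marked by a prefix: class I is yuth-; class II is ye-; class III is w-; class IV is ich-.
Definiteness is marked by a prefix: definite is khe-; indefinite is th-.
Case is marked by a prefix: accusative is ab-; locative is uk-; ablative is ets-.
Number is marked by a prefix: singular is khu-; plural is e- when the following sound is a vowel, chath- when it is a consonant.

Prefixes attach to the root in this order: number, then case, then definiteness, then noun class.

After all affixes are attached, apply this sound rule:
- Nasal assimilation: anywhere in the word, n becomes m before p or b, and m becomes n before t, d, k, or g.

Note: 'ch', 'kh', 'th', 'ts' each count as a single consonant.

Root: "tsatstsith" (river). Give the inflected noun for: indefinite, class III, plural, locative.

Attach number plural chath- (before consonant 'ts') → chathtsatstsith.
Attach case locative uk- → ukchathtsatstsith.
Attach definiteness indefinite th- → thukchathtsatstsith.
Attach noun class class III w- → wthukchathtsatstsith.
Nasal assimilation: no change.

wthukchathtsatstsith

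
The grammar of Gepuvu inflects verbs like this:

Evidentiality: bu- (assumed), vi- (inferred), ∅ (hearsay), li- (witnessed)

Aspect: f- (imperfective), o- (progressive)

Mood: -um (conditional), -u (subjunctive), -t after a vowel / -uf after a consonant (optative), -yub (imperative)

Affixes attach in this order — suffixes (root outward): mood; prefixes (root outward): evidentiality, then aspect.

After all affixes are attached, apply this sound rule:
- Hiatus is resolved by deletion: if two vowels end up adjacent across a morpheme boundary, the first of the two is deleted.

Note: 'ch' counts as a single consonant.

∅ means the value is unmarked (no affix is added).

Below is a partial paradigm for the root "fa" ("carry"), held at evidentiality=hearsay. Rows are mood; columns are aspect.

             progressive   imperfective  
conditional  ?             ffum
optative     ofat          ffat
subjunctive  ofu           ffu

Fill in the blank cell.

evidentiality = hearsay: zero marking, form stays fa.
Attach aspect progressive o- → ofa.
Attach mood conditional -um → ofaum.
Apply vowel deletion: ofaum → ofum.

ofum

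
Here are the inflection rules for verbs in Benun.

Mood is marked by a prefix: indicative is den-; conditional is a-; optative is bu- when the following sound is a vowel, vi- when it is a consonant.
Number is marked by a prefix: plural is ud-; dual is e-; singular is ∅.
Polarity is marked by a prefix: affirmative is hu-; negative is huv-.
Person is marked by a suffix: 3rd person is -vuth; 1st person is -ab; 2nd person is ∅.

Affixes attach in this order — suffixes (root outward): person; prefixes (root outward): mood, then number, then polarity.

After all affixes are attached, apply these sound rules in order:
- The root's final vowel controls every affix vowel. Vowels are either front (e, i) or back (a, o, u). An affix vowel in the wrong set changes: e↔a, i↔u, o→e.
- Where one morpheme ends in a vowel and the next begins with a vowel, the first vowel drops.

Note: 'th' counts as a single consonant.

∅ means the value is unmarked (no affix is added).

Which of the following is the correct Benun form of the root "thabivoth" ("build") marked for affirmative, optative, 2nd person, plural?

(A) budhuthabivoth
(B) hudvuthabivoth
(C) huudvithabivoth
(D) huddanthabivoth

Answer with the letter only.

Attach mood optative vi- (before consonant 'th') → vithabivoth.
Attach number plural ud- → udvithabivoth.
Attach polarity affirmative hu- → huudvithabivoth.
person = 2nd person: zero marking, form stays huudvithabivoth.
Apply vowel harmony: huudvithabivoth → huudvuthabivoth.
Apply vowel deletion: huudvuthabivoth → hudvuthabivoth.
So the correct form is hudvuthabivoth, option (B).
(C) huudvithabivoth is wrong: it fails to apply the sound rule(s).
(A) budhuthabivoth is wrong: it has the affixes in the wrong order.
(D) huddanthabivoth is wrong: it uses indicative instead of optative for mood.

B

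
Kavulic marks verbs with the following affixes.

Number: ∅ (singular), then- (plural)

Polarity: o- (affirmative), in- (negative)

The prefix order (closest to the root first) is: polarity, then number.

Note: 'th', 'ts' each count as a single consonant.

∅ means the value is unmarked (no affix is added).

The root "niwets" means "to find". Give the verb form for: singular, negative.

Attach polarity negative in- → inniwets.
number = singular: zero marking, form stays inniwets.

inniwets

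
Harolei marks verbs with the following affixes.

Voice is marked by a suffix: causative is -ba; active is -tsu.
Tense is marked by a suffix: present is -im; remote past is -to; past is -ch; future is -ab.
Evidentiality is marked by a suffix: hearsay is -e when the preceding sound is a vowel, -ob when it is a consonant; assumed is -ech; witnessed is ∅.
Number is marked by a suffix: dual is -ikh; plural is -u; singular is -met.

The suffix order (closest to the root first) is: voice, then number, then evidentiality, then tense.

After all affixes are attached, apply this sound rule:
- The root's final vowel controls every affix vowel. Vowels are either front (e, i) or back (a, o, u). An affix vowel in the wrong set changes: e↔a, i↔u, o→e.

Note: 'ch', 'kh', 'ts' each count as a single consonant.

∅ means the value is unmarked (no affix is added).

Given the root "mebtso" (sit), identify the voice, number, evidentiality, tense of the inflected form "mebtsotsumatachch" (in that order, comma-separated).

Segment: mebtso-tsu-met-ech-ch.
voice: -tsu → active.
number: -met → singular.
evidentiality: -ech → assumed.
tense: -ch → past.

active, singular, assumed, past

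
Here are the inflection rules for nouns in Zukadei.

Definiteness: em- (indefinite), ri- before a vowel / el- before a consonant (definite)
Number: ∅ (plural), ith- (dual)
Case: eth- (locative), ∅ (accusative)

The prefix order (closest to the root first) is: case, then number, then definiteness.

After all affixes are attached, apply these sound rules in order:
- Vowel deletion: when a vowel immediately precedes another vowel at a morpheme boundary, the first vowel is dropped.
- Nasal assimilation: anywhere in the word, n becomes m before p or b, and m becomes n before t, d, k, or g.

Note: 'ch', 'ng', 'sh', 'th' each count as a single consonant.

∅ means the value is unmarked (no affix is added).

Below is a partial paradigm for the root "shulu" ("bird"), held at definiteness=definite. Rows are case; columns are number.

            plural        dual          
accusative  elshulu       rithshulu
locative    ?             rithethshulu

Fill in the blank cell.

Attach case locative eth- → ethshulu.
number = plural: zero marking, form stays ethshulu.
Attach definiteness definite ri- (before vowel 'e') → riethshulu.
Apply vowel deletion: riethshulu → rethshulu.
Nasal assimilation: no change.

rethshulu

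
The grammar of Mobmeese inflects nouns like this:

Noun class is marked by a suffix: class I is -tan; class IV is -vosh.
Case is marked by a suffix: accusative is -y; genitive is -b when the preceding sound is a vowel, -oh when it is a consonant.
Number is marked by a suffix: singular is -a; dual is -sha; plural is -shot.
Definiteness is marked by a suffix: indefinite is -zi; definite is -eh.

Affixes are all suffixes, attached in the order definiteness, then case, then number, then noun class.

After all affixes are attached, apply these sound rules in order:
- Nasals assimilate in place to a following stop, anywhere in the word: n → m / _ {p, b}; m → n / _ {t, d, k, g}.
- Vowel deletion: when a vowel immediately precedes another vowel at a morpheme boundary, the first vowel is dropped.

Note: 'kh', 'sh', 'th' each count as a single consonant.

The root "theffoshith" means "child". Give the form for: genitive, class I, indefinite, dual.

theffoshithzibshatan

Attach definiteness indefinite -zi → theffoshithzi.
Attach case genitive -b (after vowel 'i') → theffoshithzib.
Attach number dual -sha → theffoshithzibsha.
Attach noun class class I -tan → theffoshithzibshatan.
Nasal assimilation: no change.
Vowel deletion: no change.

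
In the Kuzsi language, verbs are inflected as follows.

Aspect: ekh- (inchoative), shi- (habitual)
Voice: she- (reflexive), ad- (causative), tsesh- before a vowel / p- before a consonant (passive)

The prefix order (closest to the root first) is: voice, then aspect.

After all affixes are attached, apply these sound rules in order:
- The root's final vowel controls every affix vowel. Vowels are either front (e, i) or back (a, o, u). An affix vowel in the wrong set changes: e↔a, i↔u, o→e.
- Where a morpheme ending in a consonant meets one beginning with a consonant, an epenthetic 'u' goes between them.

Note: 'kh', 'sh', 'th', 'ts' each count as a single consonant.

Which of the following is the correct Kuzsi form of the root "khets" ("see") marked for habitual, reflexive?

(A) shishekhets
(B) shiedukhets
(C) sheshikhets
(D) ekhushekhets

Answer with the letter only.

A

Attach voice reflexive she- → shekhets.
Attach aspect habitual shi- → shishekhets.
Vowel harmony: no change.
Epenthesis: no change.
So the correct form is shishekhets, option (A).
(B) shiedukhets is wrong: it uses causative instead of reflexive for voice.
(C) sheshikhets is wrong: it has the affixes in the wrong order.
(D) ekhushekhets is wrong: it uses inchoative instead of habitual for aspect.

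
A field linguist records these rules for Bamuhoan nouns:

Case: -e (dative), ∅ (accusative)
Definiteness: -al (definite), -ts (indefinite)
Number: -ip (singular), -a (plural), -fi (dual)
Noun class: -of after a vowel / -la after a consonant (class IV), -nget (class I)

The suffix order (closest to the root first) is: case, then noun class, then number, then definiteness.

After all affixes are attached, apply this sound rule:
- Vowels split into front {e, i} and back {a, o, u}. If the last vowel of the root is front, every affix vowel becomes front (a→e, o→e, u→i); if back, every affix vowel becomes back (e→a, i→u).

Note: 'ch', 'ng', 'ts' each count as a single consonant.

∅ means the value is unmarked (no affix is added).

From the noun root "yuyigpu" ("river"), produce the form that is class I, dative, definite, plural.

Attach case dative -e → yuyigpue.
Attach noun class class I -nget → yuyigpuenget.
Attach number plural -a → yuyigpuengeta.
Attach definiteness definite -al → yuyigpuengetaal.
Apply vowel harmony: yuyigpuengetaal → yuyigpuangataal.

yuyigpuangataal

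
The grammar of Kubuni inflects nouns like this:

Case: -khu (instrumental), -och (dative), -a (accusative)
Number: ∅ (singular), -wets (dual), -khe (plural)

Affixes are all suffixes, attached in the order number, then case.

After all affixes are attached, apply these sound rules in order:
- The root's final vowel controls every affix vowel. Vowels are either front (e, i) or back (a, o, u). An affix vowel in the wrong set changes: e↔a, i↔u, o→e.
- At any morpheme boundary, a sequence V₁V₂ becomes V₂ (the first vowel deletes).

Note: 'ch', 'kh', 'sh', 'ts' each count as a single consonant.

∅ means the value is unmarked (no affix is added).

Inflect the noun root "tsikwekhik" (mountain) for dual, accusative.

Attach number dual -wets → tsikwekhikwets.
Attach case accusative -a → tsikwekhikwetsa.
Apply vowel harmony: tsikwekhikwetsa → tsikwekhikwetse.
Vowel deletion: no change.

tsikwekhikwetse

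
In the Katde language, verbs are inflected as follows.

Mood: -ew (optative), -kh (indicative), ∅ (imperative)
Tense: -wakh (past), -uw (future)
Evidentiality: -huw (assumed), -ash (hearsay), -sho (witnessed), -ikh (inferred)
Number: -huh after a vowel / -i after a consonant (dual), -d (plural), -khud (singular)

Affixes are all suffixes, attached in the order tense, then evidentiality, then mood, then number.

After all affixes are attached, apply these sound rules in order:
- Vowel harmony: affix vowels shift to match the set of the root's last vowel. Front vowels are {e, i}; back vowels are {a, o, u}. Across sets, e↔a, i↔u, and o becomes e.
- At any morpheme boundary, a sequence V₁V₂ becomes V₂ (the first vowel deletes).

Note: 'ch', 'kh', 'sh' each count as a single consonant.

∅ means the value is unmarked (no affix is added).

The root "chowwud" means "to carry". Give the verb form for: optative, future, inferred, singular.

Attach tense future -uw → chowwuduw.
Attach evidentiality inferred -ikh → chowwuduwikh.
Attach mood optative -ew → chowwuduwikhew.
Attach number singular -khud → chowwuduwikhewkhud.
Apply vowel harmony: chowwuduwikhewkhud → chowwuduwukhawkhud.
Vowel deletion: no change.

chowwuduwukhawkhud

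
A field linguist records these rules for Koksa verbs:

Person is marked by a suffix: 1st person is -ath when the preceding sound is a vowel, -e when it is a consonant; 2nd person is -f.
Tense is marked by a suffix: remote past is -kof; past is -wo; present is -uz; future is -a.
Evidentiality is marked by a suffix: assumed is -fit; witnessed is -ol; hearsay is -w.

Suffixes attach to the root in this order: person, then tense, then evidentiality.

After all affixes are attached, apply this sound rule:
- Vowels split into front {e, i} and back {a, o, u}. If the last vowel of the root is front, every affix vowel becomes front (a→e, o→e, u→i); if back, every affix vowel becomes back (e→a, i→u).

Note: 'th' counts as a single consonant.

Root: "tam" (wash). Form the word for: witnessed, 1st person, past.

Attach person 1st person -e (after consonant 'm') → tame.
Attach tense past -wo → tamewo.
Attach evidentiality witnessed -ol → tamewool.
Apply vowel harmony: tamewool → tamawool.

tamawool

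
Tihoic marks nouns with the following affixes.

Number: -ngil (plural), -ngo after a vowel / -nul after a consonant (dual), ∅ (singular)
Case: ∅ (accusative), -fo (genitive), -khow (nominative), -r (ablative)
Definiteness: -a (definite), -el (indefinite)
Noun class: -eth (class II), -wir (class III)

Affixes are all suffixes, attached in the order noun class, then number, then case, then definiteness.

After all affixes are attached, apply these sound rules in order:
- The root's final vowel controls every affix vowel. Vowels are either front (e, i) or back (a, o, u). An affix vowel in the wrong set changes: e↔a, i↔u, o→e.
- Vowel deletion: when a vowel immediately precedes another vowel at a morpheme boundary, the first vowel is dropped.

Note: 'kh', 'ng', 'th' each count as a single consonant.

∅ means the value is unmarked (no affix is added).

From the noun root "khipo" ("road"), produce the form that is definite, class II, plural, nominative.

khipathngulkhowa

Attach noun class class II -eth → khipoeth.
Attach number plural -ngil → khipoethngil.
Attach case nominative -khow → khipoethngilkhow.
Attach definiteness definite -a → khipoethngilkhowa.
Apply vowel harmony: khipoethngilkhowa → khipoathngulkhowa.
Apply vowel deletion: khipoathngulkhowa → khipathngulkhowa.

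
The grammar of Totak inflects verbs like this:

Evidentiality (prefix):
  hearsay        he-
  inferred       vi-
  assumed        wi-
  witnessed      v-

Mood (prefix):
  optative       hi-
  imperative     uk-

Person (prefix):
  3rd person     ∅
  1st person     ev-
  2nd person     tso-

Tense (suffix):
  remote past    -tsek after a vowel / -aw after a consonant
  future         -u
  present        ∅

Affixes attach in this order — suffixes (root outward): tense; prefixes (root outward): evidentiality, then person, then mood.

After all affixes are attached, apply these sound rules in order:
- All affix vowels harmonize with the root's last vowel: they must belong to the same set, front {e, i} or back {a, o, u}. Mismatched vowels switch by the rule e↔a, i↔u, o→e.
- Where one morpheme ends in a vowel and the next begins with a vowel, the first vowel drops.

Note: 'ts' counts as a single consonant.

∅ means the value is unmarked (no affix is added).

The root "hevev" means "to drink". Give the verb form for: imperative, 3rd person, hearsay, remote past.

Attach evidentiality hearsay he- → hehevev.
person = 3rd person: zero marking, form stays hehevev.
Attach mood imperative uk- → ukhehevev.
Attach tense remote past -aw (after consonant 'v') → ukhehevevaw.
Apply vowel harmony: ukhehevevaw → ikhehevevew.
Vowel deletion: no change.

ikhehevevew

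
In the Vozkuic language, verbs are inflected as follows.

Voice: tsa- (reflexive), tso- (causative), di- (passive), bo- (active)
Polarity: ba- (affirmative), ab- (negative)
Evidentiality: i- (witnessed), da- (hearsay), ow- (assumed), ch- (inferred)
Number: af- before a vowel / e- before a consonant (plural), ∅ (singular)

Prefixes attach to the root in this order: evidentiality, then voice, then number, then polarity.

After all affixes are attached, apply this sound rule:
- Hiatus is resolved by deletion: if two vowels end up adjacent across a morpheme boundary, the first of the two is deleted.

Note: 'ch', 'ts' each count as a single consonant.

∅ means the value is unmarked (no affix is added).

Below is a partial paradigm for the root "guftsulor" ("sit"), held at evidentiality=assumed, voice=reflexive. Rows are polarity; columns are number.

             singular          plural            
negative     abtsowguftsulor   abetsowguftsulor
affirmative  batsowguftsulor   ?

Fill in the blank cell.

Attach evidentiality assumed ow- → owguftsulor.
Attach voice reflexive tsa- → tsaowguftsulor.
Attach number plural e- (before consonant 'ts') → etsaowguftsulor.
Attach polarity affirmative ba- → baetsaowguftsulor.
Apply vowel deletion: baetsaowguftsulor → betsowguftsulor.

betsowguftsulor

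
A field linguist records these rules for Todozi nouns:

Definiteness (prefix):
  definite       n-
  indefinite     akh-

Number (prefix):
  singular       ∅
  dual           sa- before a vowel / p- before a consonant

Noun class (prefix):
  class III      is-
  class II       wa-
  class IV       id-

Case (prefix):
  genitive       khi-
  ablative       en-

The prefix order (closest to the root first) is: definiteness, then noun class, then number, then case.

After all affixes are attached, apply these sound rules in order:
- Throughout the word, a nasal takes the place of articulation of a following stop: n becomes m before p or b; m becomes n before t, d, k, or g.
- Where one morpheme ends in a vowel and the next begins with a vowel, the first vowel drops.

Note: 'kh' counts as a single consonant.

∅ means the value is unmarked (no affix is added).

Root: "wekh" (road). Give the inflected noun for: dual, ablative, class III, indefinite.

Attach definiteness indefinite akh- → akhwekh.
Attach noun class class III is- → isakhwekh.
Attach number dual sa- (before vowel 'i') → saisakhwekh.
Attach case ablative en- → ensaisakhwekh.
Nasal assimilation: no change.
Apply vowel deletion: ensaisakhwekh → ensisakhwekh.

ensisakhwekh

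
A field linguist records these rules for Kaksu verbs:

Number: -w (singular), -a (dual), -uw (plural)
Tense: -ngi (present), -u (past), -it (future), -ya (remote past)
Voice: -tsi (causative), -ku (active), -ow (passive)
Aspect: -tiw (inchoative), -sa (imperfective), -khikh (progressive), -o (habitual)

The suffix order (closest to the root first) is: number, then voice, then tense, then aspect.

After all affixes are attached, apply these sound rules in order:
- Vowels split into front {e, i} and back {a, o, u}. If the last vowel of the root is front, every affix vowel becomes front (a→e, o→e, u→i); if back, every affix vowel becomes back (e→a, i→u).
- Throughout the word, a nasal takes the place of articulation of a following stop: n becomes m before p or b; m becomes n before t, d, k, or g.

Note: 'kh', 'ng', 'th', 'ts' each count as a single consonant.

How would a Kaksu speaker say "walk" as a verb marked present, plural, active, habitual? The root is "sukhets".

Attach number plural -uw → sukhetsuw.
Attach voice active -ku → sukhetsuwku.
Attach tense present -ngi → sukhetsuwkungi.
Attach aspect habitual -o → sukhetsuwkungio.
Apply vowel harmony: sukhetsuwkungio → sukhetsiwkingie.
Nasal assimilation: no change.

sukhetsiwkingie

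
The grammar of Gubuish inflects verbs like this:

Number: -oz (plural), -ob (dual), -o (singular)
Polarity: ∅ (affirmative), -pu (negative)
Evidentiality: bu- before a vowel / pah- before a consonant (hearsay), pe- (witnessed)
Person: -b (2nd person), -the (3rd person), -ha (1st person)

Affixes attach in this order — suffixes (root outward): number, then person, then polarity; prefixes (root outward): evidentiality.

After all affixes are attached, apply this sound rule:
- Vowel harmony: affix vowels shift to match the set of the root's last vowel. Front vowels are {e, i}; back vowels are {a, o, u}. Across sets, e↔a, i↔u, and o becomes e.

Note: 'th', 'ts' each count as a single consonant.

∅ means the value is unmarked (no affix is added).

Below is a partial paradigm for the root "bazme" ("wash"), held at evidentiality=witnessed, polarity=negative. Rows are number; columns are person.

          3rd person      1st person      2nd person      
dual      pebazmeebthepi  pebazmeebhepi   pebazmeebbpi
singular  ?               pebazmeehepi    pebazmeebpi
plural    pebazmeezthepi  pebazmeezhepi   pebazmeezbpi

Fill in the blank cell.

Attach number singular -o → bazmeo.
Attach person 3rd person -the → bazmeothe.
Attach evidentiality witnessed pe- → pebazmeothe.
Attach polarity negative -pu → pebazmeothepu.
Apply vowel harmony: pebazmeothepu → pebazmeethepi.

pebazmeethepi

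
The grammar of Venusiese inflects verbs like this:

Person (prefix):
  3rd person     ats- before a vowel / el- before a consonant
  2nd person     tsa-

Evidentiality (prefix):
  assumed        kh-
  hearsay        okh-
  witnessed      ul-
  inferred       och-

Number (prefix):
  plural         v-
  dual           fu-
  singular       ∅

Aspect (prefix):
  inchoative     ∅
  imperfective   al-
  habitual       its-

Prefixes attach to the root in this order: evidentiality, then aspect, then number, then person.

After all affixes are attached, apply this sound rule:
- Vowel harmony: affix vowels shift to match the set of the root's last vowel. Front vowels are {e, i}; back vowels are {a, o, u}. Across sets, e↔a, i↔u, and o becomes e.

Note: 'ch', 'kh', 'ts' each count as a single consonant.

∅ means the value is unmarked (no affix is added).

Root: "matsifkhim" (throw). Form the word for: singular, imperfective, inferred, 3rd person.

Attach evidentiality inferred och- → ochmatsifkhim.
Attach aspect imperfective al- → alochmatsifkhim.
number = singular: zero marking, form stays alochmatsifkhim.
Attach person 3rd person ats- (before vowel 'a') → atsalochmatsifkhim.
Apply vowel harmony: atsalochmatsifkhim → etselechmatsifkhim.

etselechmatsifkhim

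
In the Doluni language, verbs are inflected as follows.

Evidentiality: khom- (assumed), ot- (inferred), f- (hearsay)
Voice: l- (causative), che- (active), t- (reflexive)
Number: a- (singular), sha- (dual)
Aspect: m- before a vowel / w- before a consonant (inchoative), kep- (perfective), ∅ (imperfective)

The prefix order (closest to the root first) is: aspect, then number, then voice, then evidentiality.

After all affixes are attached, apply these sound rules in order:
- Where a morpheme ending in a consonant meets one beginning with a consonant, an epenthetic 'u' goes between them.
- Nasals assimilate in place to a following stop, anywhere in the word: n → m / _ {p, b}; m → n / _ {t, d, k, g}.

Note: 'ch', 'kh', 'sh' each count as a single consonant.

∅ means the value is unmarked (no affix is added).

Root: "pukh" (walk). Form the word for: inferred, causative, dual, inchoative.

Attach aspect inchoative w- (before consonant 'p') → wpukh.
Attach number dual sha- → shawpukh.
Attach voice causative l- → lshawpukh.
Attach evidentiality inferred ot- → otlshawpukh.
Apply epenthesis: otlshawpukh → otulushawupukh.
Nasal assimilation: no change.

otulushawupukh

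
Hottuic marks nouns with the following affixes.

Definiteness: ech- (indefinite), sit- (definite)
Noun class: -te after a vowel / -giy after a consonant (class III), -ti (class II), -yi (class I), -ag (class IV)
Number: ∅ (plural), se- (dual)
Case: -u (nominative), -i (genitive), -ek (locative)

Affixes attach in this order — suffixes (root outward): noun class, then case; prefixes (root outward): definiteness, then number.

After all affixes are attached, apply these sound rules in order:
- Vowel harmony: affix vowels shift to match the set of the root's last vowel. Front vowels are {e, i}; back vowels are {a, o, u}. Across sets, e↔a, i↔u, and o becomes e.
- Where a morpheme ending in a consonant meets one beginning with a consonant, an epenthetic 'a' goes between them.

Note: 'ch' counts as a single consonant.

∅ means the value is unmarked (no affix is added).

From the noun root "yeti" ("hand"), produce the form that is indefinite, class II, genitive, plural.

echayetitii

Attach noun class class II -ti → yetiti.
Attach definiteness indefinite ech- → echyetiti.
Attach case genitive -i → echyetitii.
number = plural: zero marking, form stays echyetitii.
Vowel harmony: no change.
Apply epenthesis: echyetitii → echayetitii.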